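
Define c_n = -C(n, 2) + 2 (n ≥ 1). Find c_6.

C(6, 2) = 15, so c_6 = -13.

-13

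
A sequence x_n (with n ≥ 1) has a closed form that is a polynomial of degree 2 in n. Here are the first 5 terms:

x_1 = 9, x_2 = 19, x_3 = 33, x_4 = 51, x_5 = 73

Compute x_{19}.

801

1st diffs: 10, 14, 18, 22.
2nd diffs: 4, 4, 4 (constant).
So x_n = 2n^2 + 4n + 3.
Evaluating at n = 19 gives x_{19} = 801.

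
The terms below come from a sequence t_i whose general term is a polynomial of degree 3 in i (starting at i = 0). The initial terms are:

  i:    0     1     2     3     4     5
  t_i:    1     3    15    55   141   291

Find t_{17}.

13635

1st diffs: 2, 12, 40, 86, 150.
2nd diffs: 10, 28, 46, 64.
3rd diffs: 18, 18, 18 (constant).
Newton forward-difference form: t_i = 1 + 2·C(i,1) + 10·C(i,2) + 18·C(i,3).
At i = 17: i = 17, so t_{17} = 1 + 34 + 1360 + 12240 = 13635.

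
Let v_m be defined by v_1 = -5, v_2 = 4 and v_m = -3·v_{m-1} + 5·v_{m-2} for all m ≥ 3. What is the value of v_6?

2389

Step forward from the initial values:
v_3 = -37;  v_4 = 131;  v_5 = -578;  v_6 = 2389.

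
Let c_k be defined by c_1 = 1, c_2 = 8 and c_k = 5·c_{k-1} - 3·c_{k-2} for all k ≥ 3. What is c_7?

12853

Compute successive terms:
c_3 = 37;  c_4 = 161;  c_5 = 694;  c_6 = 2987;  c_7 = 12853.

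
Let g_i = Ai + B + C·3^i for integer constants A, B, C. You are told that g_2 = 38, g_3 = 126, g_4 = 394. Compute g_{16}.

215233570

The three given values yield: 2A + B + 9C = 38; 3A + B + 27C = 126; 4A + B + 81C = 394.
Subtracting the first from the second: A + 18C = 88.
Subtracting the second from the third: A + 54C = 268.
Solving: C = 5, A = -2, then B = -3.
Therefore g_{16} = -32 + (-3) + 5·43046721 = 215233570.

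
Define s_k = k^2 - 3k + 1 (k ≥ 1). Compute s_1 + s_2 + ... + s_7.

Over k = 1..7: Σk = 28, Σk² = 140.
Total = (1)·140 + (-3)·28 + (1)·7 = 63.

63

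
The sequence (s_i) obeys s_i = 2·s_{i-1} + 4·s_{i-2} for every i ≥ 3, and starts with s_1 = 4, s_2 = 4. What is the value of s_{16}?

89391104

Compute successive terms:
s_3 = 24; s_4 = 64; s_5 = 224; …; s_{13} = 2637824; s_{14} = 8536064; s_{15} = 27623424; s_{16} = 89391104.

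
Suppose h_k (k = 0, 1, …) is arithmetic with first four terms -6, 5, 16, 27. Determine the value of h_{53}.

Common difference d = 11.
h_k = -6 + (k - 0)·11.
h_{53} = -6 + 53·11 = 577.

577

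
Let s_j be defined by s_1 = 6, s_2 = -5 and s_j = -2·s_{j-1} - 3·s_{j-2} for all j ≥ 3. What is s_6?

-17

Applying the relation repeatedly:
s_3 = -8; s_4 = 31; s_5 = -38; s_6 = -17.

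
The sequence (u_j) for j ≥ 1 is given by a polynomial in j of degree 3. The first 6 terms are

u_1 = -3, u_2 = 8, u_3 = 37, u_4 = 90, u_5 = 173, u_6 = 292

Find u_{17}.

5693

1st diffs: 11, 29, 53, 83, 119.
2nd diffs: 18, 24, 30, 36.
3rd diffs: 6, 6, 6 (constant).
Newton forward-difference form: u_j = -3 + 11·C(j-1,1) + 18·C(j-1,2) + 6·C(j-1,3).
At j = 17: j-1 = 16, so u_{17} = -3 + 176 + 2160 + 3360 = 5693.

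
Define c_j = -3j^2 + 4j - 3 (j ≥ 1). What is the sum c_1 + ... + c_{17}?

Over j = 1..17: Σj = 153, Σj² = 1785.
Total = (-3)·1785 + (4)·153 + (-3)·17 = -4794.

-4794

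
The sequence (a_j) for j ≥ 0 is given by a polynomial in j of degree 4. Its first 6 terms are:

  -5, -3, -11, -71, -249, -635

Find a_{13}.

-29931

1st diffs: 2, -8, -60, -178, -386.
2nd diffs: -10, -52, -118, -208.
3rd diffs: -42, -66, -90.
4th diffs: -24, -24 (constant).
Newton forward-difference form: a_j = -5 + 2·C(j,1) + (-10)·C(j,2) + (-42)·C(j,3) + (-24)·C(j,4).
At j = 13: j = 13, so a_{13} = -5 + 26 - 780 - 12012 - 17160 = -29931.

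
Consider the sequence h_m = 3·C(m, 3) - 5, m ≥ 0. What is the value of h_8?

163

C(8, 3) = 56, so h_8 = 163.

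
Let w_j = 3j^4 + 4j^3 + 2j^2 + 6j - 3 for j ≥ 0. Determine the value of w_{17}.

w_{17} = 3·17^4 + 4·17^3 + 2·17^2 + 6·17 - 3 = 270892.

270892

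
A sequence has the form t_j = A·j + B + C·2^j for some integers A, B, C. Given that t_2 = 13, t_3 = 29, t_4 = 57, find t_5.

109

Plug in j = 2, 3, 4: 2A + B + 4C = 13; 3A + B + 8C = 29; 4A + B + 16C = 57.
Subtracting the first from the second: A + 4C = 16.
Subtracting the second from the third: A + 8C = 28.
Solving: C = 3, A = 4, then B = -7.
Therefore t_5 = 20 + (-7) + 3·32 = 109.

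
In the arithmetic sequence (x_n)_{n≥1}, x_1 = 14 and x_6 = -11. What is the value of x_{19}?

-76

Common difference d = (-11 - 14) / (6 - 1) = -5.
x_n = 14 + (n - 1)·(-5).
x_{19} = 14 + 18·(-5) = -76.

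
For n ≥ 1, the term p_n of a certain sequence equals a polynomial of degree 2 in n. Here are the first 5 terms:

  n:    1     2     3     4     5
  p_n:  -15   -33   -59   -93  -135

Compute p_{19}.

1st diffs: -18, -26, -34, -42.
2nd diffs: -8, -8, -8 (constant).
Newton forward-difference form: p_n = -15 + (-18)·C(n-1,1) + (-8)·C(n-1,2).
At n = 19: n-1 = 18, so p_{19} = -15 - 324 - 1224 = -1563.

-1563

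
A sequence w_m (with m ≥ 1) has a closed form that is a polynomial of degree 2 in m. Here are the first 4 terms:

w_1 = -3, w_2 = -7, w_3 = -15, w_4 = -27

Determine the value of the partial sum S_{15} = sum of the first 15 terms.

1st diffs: -4, -8, -12.
2nd diffs: -4, -4 (constant).
Newton forward-difference form: w_m = -3 + (-4)·C(m-1,1) + (-4)·C(m-1,2).
Continuing: …, -43, -63, -87, -115, …, w_{15} = -423.
Summing m = 1..15 (15 terms) gives -2285.

-2285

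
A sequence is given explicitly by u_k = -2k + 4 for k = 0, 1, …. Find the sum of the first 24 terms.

Over k = 0..23: Σk = 276.
Total = (-2)·276 + (4)·24 = -456.

-456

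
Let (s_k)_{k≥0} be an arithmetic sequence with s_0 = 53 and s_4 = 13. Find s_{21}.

Common difference d = (13 - 53) / (4 - 0) = -10.
s_k = 53 + (k - 0)·(-10).
s_{21} = 53 + 21·(-10) = -157.

-157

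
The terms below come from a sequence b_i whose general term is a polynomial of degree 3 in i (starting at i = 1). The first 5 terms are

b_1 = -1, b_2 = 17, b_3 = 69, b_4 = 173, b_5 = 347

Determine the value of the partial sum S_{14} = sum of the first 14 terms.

1st diffs: 18, 52, 104, 174.
2nd diffs: 34, 52, 70.
3rd diffs: 18, 18 (constant).
So b_i = 3i^3 - i^2 - 3.
Continuing: …, 609, 977, 1469, 2103, …, b_{14} = 8033.
Summing i = 1..14 (14 terms) gives 32018.

32018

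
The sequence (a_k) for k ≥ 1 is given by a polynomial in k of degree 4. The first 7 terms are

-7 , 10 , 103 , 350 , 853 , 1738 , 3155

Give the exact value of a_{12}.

25150

1st diffs: 17, 93, 247, 503, 885, 1417.
2nd diffs: 76, 154, 256, 382, 532.
3rd diffs: 78, 102, 126, 150.
4th diffs: 24, 24, 24 (constant).
So a_k = k^4 + 3k^3 - 5k^2 - 4k - 2.
Evaluating at k = 12 gives a_{12} = 25150.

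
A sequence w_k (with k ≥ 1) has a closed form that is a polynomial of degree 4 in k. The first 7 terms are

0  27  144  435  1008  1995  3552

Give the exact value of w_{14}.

1st diffs: 27, 117, 291, 573, 987, 1557.
2nd diffs: 90, 174, 282, 414, 570.
3rd diffs: 84, 108, 132, 156.
4th diffs: 24, 24, 24 (constant).
So w_k = k^4 + 4k^3 - 4k^2 - 4k + 3.
Evaluating at k = 14 gives w_{14} = 48555.

48555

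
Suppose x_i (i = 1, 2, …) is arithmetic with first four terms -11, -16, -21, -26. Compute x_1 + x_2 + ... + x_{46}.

Common difference d = -5.
x_i = -11 + (i - 1)·(-5).
x_{46} = -236; S = 46·(-11 + (-236))/2 = -5681.

-5681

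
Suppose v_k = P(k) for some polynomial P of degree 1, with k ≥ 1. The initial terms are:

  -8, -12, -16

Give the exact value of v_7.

-32

1st diffs: -4, -4 (constant).
So v_k = -4k - 4.
Evaluating at k = 7 gives v_7 = -32.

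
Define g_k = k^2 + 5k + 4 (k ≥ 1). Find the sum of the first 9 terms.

546

Over k = 1..9: Σk = 45, Σk² = 285.
Total = (1)·285 + (5)·45 + (4)·9 = 546.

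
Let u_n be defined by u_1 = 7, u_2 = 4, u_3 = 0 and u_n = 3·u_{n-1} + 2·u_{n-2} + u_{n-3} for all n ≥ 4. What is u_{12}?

404259

u_4 = 15  u_5 = 49  u_6 = 177  u_7 = 644  u_8 = 2335  u_9 = 8470  u_{10} = 30724  u_{11} = 111447  u_{12} = 404259.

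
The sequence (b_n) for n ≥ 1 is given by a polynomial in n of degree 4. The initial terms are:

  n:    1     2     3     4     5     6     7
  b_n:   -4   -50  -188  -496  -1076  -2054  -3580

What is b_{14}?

-47246

1st diffs: -46, -138, -308, -580, -978, -1526.
2nd diffs: -92, -170, -272, -398, -548.
3rd diffs: -78, -102, -126, -150.
4th diffs: -24, -24, -24 (constant).
So b_n = -n^4 - 3n^3 - 3n^2 - n + 4.
Evaluating at n = 14 gives b_{14} = -47246.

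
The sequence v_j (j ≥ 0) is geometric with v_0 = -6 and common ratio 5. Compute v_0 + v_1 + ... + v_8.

-2929686

v_j = (-6)·5^(j-0).
S = (-6)·(5^9 - 1)/(5 - 1) = (-6)·(1953125 - 1)/(4) = -2929686.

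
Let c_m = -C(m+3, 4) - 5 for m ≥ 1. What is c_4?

-40

C(7, 4) = 35, so c_4 = -40.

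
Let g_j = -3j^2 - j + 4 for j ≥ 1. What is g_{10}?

g_{10} = -3·10^2 - 1·10 + 4 = -306.

-306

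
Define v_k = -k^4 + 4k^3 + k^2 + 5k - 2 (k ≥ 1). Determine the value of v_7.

-947

v_7 = -1·7^4 + 4·7^3 + 1·7^2 + 5·7 - 2 = -947.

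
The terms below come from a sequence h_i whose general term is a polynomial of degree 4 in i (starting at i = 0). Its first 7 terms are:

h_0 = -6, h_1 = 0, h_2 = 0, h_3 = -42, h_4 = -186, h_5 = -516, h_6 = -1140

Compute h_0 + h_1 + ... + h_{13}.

1st diffs: 6, 0, -42, -144, -330, -624.
2nd diffs: -6, -42, -102, -186, -294.
3rd diffs: -36, -60, -84, -108.
4th diffs: -24, -24, -24 (constant).
Newton forward-difference form: h_i = -6 + 6·C(i,1) + (-6)·C(i,2) + (-36)·C(i,3) + (-24)·C(i,4).
Continuing: …, -2190, -3822, -6216, -9576, …, h_{13} = -27852.
Summing i = 0..13 (14 terms) gives -85806.

-85806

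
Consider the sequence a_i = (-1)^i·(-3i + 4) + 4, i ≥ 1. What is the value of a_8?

(-1)^8 = 1; -3i + 4 at i=8 is -20; so a_8 = -16.

-16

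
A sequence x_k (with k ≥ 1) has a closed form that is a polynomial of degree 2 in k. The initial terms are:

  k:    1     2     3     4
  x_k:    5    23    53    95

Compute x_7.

293

1st diffs: 18, 30, 42.
2nd diffs: 12, 12 (constant).
Newton forward-difference form: x_k = 5 + 18·C(k-1,1) + 12·C(k-1,2).
At k = 7: k-1 = 6, so x_7 = 5 + 108 + 180 = 293.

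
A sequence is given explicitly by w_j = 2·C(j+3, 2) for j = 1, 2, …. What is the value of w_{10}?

156

C(13, 2) = 78, so w_{10} = 156.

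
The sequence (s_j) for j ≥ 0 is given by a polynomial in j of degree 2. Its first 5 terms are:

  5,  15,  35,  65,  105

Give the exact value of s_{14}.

1st diffs: 10, 20, 30, 40.
2nd diffs: 10, 10, 10 (constant).
Newton forward-difference form: s_j = 5 + 10·C(j,1) + 10·C(j,2).
At j = 14: j = 14, so s_{14} = 5 + 140 + 910 = 1055.

1055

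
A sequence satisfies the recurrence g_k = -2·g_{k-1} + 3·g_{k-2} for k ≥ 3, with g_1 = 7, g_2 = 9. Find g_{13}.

Iterate the recurrence:
g_3 = 3, g_4 = 21, g_5 = -33, …, g_{10} = 9849, g_{11} = -29517, g_{12} = 88581, g_{13} = -265713.
(Characteristic roots are 1 and -3.)

-265713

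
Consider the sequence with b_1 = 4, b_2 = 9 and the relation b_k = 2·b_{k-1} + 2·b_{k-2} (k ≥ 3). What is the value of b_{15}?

Applying the relation repeatedly:
b_3 = 26, b_4 = 70, b_5 = 192, …, b_{12} = 217952, b_{13} = 595456, b_{14} = 1626816, b_{15} = 4444544.

4444544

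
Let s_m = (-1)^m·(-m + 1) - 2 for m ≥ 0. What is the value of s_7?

(-1)^7 = -1; -m + 1 at m=7 is -6; so s_7 = 4.

4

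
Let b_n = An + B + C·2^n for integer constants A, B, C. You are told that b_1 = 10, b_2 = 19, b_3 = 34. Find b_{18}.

786487

Write the equations: A + B + 2C = 10; 2A + B + 4C = 19; 3A + B + 8C = 34.
Subtracting the first from the second: A + 2C = 9.
Subtracting the second from the third: A + 4C = 15.
Solving: C = 3, A = 3, then B = 1.
So b_n = 3·n + 1 + 3·2^n; at n=18 this is 786487.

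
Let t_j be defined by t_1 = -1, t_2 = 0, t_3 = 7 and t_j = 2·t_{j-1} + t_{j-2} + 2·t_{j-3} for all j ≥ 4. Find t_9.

1631

Iterate the recurrence:
t_4 = 12; t_5 = 31; t_6 = 88; t_7 = 231; t_8 = 612; t_9 = 1631.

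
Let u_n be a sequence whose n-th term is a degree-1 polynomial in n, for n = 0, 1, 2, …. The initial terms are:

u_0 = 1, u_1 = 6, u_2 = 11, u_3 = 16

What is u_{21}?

1st diffs: 5, 5, 5 (constant).
So u_n = 5n + 1.
Evaluating at n = 21 gives u_{21} = 106.

106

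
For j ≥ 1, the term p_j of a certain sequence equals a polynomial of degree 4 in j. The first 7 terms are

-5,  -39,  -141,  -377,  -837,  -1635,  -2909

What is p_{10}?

1st diffs: -34, -102, -236, -460, -798, -1274.
2nd diffs: -68, -134, -224, -338, -476.
3rd diffs: -66, -90, -114, -138.
4th diffs: -24, -24, -24 (constant).
Newton forward-difference form: p_j = -5 + (-34)·C(j-1,1) + (-68)·C(j-1,2) + (-66)·C(j-1,3) + (-24)·C(j-1,4).
At j = 10: j-1 = 9, so p_{10} = -5 - 306 - 2448 - 5544 - 3024 = -11327.

-11327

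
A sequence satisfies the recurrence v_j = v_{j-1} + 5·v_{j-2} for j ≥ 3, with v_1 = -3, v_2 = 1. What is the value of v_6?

-124

Applying the relation repeatedly:
v_3 = -14;  v_4 = -9;  v_5 = -79;  v_6 = -124.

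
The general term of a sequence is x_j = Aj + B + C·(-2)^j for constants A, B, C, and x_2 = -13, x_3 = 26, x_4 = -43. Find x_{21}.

6291512

At j = 2, 3, 4: 2A + B + 4C = -13; 3A + B - 8C = 26; 4A + B + 16C = -43.
Subtracting the first from the second: A - 12C = 39.
Subtracting the second from the third: A + 24C = -69.
Solving: C = -3, A = 3, then B = -7.
Hence x_{21} = 3·21 + (-7) + (-3)·(-2097152) = 6291512.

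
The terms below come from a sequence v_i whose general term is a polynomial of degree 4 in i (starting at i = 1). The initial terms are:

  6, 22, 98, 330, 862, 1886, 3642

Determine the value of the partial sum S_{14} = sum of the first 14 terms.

215572

1st diffs: 16, 76, 232, 532, 1024, 1756.
2nd diffs: 60, 156, 300, 492, 732.
3rd diffs: 96, 144, 192, 240.
4th diffs: 48, 48, 48 (constant).
Newton forward-difference form: v_i = 6 + 16·C(i-1,1) + 60·C(i-1,2) + 96·C(i-1,3) + 48·C(i-1,4).
Continuing: …, 6418, 10550, 16422, 24466, …, v_{14} = 66670.
Summing i = 1..14 (14 terms) gives 215572.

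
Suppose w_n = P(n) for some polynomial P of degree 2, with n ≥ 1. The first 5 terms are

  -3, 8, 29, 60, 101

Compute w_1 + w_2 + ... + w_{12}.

2890

1st diffs: 11, 21, 31, 41.
2nd diffs: 10, 10, 10 (constant).
Newton forward-difference form: w_n = -3 + 11·C(n-1,1) + 10·C(n-1,2).
Continuing: …, 152, 213, 284, 365, …, w_{12} = 668.
Summing n = 1..12 (12 terms) gives 2890.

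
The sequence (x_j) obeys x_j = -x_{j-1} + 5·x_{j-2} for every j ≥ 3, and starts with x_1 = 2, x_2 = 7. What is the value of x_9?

Iterate the recurrence:
x_3 = 3  x_4 = 32  x_5 = -17  x_6 = 177  x_7 = -262  x_8 = 1147  x_9 = -2457.

-2457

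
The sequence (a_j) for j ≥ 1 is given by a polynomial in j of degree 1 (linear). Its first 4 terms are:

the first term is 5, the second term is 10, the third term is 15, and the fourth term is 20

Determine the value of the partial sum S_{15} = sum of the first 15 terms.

1st diffs: 5, 5, 5 (constant).
So a_j = 5j.
Continuing: …, 25, 30, 35, 40, …, a_{15} = 75.
Summing j = 1..15 (15 terms) gives 600.

600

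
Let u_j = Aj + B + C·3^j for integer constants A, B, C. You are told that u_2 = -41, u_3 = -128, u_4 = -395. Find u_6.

-3629

The three given values yield: 2A + B + 9C = -41; 3A + B + 27C = -128; 4A + B + 81C = -395.
Subtracting the first from the second: A + 18C = -87.
Subtracting the second from the third: A + 54C = -267.
Solving: C = -5, A = 3, then B = -2.
So u_j = 3·j + (-2) + (-5)·3^j; at j=6 this is -3629.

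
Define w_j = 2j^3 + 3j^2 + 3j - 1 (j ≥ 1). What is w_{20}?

17259

w_{20} = 2·20^3 + 3·20^2 + 3·20 - 1 = 17259.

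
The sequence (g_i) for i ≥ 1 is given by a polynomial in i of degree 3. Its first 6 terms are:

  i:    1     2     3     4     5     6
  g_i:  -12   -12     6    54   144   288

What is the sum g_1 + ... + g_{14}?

18396

1st diffs: 0, 18, 48, 90, 144.
2nd diffs: 18, 30, 42, 54.
3rd diffs: 12, 12, 12 (constant).
Newton forward-difference form: g_i = -12 + 18·C(i-1,2) + 12·C(i-1,3).
Continuing: …, 498, 786, 1164, 1644, …, g_{14} = 4824.
Summing i = 1..14 (14 terms) gives 18396.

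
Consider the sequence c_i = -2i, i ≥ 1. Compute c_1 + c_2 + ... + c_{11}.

-132

Over i = 1..11: Σi = 66.
Total = (-2)·66 = -132.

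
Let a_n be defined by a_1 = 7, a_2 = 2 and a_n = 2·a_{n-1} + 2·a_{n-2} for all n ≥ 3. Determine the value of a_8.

2336

Step forward from the initial values:
a_3 = 18  a_4 = 40  a_5 = 116  a_6 = 312  a_7 = 856  a_8 = 2336.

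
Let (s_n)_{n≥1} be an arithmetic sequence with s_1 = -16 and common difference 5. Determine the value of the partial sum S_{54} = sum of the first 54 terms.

s_n = -16 + (n - 1)·5.
s_{54} = 249; S = 54·(-16 + 249)/2 = 6291.

6291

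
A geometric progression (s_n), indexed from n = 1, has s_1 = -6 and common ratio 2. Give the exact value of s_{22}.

-12582912

s_n = (-6)·2^(n-1).
s_{22} = (-6)·2^21 = -12582912.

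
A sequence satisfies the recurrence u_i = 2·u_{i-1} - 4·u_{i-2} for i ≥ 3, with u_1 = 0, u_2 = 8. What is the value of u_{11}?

-4096

Step forward from the initial values:
u_3 = 16  u_4 = 0  u_5 = -64  u_6 = -128  u_7 = 0  u_8 = 512  u_9 = 1024  u_{10} = 0  u_{11} = -4096.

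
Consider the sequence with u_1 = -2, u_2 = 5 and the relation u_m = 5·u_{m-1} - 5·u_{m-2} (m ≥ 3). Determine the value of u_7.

7750

Compute successive terms:
u_3 = 35, u_4 = 150, u_5 = 575, u_6 = 2125, u_7 = 7750.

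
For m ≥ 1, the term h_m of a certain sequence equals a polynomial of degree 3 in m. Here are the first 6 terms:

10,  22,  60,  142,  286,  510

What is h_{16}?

1st diffs: 12, 38, 82, 144, 224.
2nd diffs: 26, 44, 62, 80.
3rd diffs: 18, 18, 18 (constant).
So h_m = 3m^3 - 5m^2 + 6m + 6.
Evaluating at m = 16 gives h_{16} = 11110.

11110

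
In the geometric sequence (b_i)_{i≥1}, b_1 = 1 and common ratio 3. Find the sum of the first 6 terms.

364

b_i = 1·3^(i-1).
S = 1·(3^6 - 1)/(3 - 1) = 1·(729 - 1)/(2) = 364.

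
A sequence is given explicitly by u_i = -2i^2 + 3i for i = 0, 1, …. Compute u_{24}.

-1080

u_{24} = -2·24^2 + 3·24 = -1080.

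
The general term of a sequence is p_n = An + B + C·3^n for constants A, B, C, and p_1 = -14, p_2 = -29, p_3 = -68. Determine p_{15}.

-28697864

Plug in n = 1, 2, 3: A + B + 3C = -14; 2A + B + 9C = -29; 3A + B + 27C = -68.
Subtracting the first from the second: A + 6C = -15.
Subtracting the second from the third: A + 18C = -39.
Solving: C = -2, A = -3, then B = -5.
Therefore p_{15} = -45 + (-5) + (-2)·14348907 = -28697864.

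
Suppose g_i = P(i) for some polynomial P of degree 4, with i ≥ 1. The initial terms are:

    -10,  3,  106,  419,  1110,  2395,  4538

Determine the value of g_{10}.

1st diffs: 13, 103, 313, 691, 1285, 2143.
2nd diffs: 90, 210, 378, 594, 858.
3rd diffs: 120, 168, 216, 264.
4th diffs: 48, 48, 48 (constant).
Newton forward-difference form: g_i = -10 + 13·C(i-1,1) + 90·C(i-1,2) + 120·C(i-1,3) + 48·C(i-1,4).
At i = 10: i-1 = 9, so g_{10} = -10 + 117 + 3240 + 10080 + 6048 = 19475.

19475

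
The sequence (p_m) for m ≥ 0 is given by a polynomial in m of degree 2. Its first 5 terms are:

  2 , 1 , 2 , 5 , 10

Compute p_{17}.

1st diffs: -1, 1, 3, 5.
2nd diffs: 2, 2, 2 (constant).
So p_m = m^2 - 2m + 2.
Evaluating at m = 17 gives p_{17} = 257.

257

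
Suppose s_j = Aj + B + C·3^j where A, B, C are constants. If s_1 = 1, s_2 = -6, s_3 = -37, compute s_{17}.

Write the equations: A + B + 3C = 1; 2A + B + 9C = -6; 3A + B + 27C = -37.
Subtracting the first from the second: A + 6C = -7.
Subtracting the second from the third: A + 18C = -31.
Solving: C = -2, A = 5, then B = 2.
Therefore s_{17} = 85 + 2 + (-2)·129140163 = -258280239.

-258280239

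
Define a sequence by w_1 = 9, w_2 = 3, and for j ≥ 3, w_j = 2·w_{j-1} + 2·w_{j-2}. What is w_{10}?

23472

Applying the relation repeatedly:
w_3 = 24; w_4 = 54; w_5 = 156; w_6 = 420; w_7 = 1152; w_8 = 3144; w_9 = 8592; w_{10} = 23472.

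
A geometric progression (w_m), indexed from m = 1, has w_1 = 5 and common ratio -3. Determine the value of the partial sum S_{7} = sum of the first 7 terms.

w_m = 5·(-3)^(m-1).
S = 5·((-3)^7 - 1)/(-3 - 1) = 5·(-2187 - 1)/(-4) = 2735.

2735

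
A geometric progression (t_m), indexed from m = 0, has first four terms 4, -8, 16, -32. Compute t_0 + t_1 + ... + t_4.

Common ratio r = -2.
t_m = 4·(-2)^(m-0).
S = 4·((-2)^5 - 1)/(-2 - 1) = 4·(-32 - 1)/(-3) = 44.

44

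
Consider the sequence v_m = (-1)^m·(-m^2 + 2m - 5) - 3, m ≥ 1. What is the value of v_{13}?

(-1)^13 = -1; -m^2 + 2m - 5 at m=13 is -148; so v_{13} = 145.

145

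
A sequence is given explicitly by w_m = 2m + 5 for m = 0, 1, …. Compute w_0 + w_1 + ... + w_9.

Over m = 0..9: Σm = 45.
Total = (2)·45 + (5)·10 = 140.

140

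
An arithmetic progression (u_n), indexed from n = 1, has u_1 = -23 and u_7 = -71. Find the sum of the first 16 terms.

Common difference d = (-71 - (-23)) / (7 - 1) = -8.
u_n = -23 + (n - 1)·(-8).
u_{16} = -143; S = 16·(-23 + (-143))/2 = -1328.

-1328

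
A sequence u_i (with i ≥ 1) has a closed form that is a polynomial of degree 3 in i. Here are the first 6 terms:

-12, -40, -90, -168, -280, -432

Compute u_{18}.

-7560

1st diffs: -28, -50, -78, -112, -152.
2nd diffs: -22, -28, -34, -40.
3rd diffs: -6, -6, -6 (constant).
So u_i = -i^3 - 5i^2 - 6i.
Evaluating at i = 18 gives u_{18} = -7560.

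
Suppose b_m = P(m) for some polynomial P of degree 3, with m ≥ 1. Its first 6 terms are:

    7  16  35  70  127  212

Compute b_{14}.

2620

1st diffs: 9, 19, 35, 57, 85.
2nd diffs: 10, 16, 22, 28.
3rd diffs: 6, 6, 6 (constant).
Newton forward-difference form: b_m = 7 + 9·C(m-1,1) + 10·C(m-1,2) + 6·C(m-1,3).
At m = 14: m-1 = 13, so b_{14} = 7 + 117 + 780 + 1716 = 2620.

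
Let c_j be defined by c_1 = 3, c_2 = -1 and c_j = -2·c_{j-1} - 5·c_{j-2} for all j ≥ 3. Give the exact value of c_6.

-161

Applying the relation repeatedly:
c_3 = -13; c_4 = 31; c_5 = 3; c_6 = -161.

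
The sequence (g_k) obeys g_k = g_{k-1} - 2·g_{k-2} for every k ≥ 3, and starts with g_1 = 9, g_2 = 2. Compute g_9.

Iterate the recurrence:
g_3 = -16; g_4 = -20; g_5 = 12; g_6 = 52; g_7 = 28; g_8 = -76; g_9 = -132.

-132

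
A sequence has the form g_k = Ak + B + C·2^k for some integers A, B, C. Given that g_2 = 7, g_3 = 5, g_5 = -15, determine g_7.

Write the equations: 2A + B + 4C = 7; 3A + B + 8C = 5; 5A + B + 32C = -15.
Subtracting the first from the second: A + 4C = -2.
Subtracting the second from the third: 2A + 24C = -20.
Solving: C = -1, A = 2, then B = 7.
Hence g_7 = 2·7 + 7 + (-1)·128 = -107.

-107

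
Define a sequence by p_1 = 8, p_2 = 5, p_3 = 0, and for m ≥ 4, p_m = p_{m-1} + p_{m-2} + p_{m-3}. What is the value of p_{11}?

Compute successive terms:
p_4 = 13; p_5 = 18; p_6 = 31; p_7 = 62; p_8 = 111; p_9 = 204; p_{10} = 377; p_{11} = 692.

692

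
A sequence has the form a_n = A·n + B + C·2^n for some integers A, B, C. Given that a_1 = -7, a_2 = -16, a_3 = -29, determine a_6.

-156

At n = 1, 2, 3: A + B + 2C = -7; 2A + B + 4C = -16; 3A + B + 8C = -29.
Subtracting the first from the second: A + 2C = -9.
Subtracting the second from the third: A + 4C = -13.
Solving: C = -2, A = -5, then B = 2.
Hence a_6 = -5·6 + 2 + (-2)·64 = -156.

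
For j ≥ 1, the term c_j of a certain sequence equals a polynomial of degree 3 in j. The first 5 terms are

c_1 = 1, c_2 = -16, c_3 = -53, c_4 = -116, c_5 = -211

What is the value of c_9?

-1031

1st diffs: -17, -37, -63, -95.
2nd diffs: -20, -26, -32.
3rd diffs: -6, -6 (constant).
Newton forward-difference form: c_j = 1 + (-17)·C(j-1,1) + (-20)·C(j-1,2) + (-6)·C(j-1,3).
At j = 9: j-1 = 8, so c_9 = 1 - 136 - 560 - 336 = -1031.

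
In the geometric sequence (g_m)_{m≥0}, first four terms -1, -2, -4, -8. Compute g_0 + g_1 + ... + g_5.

-63

Common ratio r = 2.
g_m = (-1)·2^(m-0).
S = (-1)·(2^6 - 1)/(2 - 1) = (-1)·(64 - 1)/(1) = -63.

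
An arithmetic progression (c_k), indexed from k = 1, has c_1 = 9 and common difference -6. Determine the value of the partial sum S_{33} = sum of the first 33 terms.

-2871

c_k = 9 + (k - 1)·(-6).
c_{33} = -183; S = 33·(9 + (-183))/2 = -2871.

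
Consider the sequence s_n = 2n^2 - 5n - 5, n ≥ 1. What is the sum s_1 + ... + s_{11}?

Over n = 1..11: Σn = 66, Σn² = 506.
Total = (2)·506 + (-5)·66 + (-5)·11 = 627.

627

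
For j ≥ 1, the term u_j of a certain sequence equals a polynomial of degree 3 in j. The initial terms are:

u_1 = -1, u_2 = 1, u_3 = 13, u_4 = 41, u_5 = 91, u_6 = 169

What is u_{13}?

1st diffs: 2, 12, 28, 50, 78.
2nd diffs: 10, 16, 22, 28.
3rd diffs: 6, 6, 6 (constant).
So u_j = j^3 - j^2 - 2j + 1.
Evaluating at j = 13 gives u_{13} = 2003.

2003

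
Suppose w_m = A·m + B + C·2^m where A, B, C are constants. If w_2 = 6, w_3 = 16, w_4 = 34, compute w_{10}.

2062

The three given values yield: 2A + B + 4C = 6; 3A + B + 8C = 16; 4A + B + 16C = 34.
Subtracting the first from the second: A + 4C = 10.
Subtracting the second from the third: A + 8C = 18.
Solving: C = 2, A = 2, then B = -6.
Therefore w_{10} = 20 + (-6) + 2·1024 = 2062.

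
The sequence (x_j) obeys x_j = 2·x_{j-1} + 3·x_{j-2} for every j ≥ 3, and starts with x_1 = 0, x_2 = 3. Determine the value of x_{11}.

44286

Step forward from the initial values:
x_3 = 6, x_4 = 21, x_5 = 60, x_6 = 183, x_7 = 546, x_8 = 1641, x_9 = 4920, x_{10} = 14763, x_{11} = 44286.
(Characteristic roots are 3 and -1.)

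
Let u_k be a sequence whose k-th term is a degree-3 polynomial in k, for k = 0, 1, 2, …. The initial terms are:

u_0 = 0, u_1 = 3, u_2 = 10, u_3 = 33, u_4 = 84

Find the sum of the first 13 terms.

1st diffs: 3, 7, 23, 51.
2nd diffs: 4, 16, 28.
3rd diffs: 12, 12 (constant).
So u_k = 2k^3 - 4k^2 + 5k.
Continuing: …, 175, 318, 525, 808, …, u_{12} = 2940.
Summing k = 0..12 (13 terms) gives 9958.

9958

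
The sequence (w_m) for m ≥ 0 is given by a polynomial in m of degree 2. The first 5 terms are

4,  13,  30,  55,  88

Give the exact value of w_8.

300

1st diffs: 9, 17, 25, 33.
2nd diffs: 8, 8, 8 (constant).
Newton forward-difference form: w_m = 4 + 9·C(m,1) + 8·C(m,2).
At m = 8: m = 8, so w_8 = 4 + 72 + 224 = 300.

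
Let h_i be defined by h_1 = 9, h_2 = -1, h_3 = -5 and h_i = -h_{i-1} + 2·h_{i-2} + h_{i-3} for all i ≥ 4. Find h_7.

-76

h_4 = 12  h_5 = -23  h_6 = 42  h_7 = -76.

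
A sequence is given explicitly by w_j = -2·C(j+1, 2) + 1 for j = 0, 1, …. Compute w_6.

-41

C(7, 2) = 21, so w_6 = -41.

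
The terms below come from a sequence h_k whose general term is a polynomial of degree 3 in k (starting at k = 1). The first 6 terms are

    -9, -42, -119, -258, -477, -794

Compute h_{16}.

1st diffs: -33, -77, -139, -219, -317.
2nd diffs: -44, -62, -80, -98.
3rd diffs: -18, -18, -18 (constant).
Newton forward-difference form: h_k = -9 + (-33)·C(k-1,1) + (-44)·C(k-1,2) + (-18)·C(k-1,3).
At k = 16: k-1 = 15, so h_{16} = -9 - 495 - 4620 - 8190 = -13314.

-13314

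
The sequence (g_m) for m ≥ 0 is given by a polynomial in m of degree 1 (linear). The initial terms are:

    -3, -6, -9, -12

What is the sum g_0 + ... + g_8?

-135

1st diffs: -3, -3, -3 (constant).
So g_m = -3m - 3.
Continuing: …, -15, -18, -21, -24, …, g_8 = -27.
Summing m = 0..8 (9 terms) gives -135.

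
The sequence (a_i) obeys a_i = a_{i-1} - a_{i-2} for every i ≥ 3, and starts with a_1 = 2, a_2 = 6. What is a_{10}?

-2

Step forward from the initial values:
a_3 = 4;  a_4 = -2;  a_5 = -6;  a_6 = -4;  a_7 = 2;  a_8 = 6;  a_9 = 4;  a_{10} = -2.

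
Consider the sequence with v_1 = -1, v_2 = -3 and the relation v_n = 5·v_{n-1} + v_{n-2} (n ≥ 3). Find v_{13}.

Iterate the recurrence:
v_3 = -16;  v_4 = -83;  v_5 = -431;  …;  v_{10} = -1627023;  v_{11} = -8448451;  v_{12} = -43869278;  v_{13} = -227794841.

-227794841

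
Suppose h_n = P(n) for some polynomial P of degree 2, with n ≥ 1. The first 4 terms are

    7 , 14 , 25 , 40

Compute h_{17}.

599

1st diffs: 7, 11, 15.
2nd diffs: 4, 4 (constant).
Newton forward-difference form: h_n = 7 + 7·C(n-1,1) + 4·C(n-1,2).
At n = 17: n-1 = 16, so h_{17} = 7 + 112 + 480 = 599.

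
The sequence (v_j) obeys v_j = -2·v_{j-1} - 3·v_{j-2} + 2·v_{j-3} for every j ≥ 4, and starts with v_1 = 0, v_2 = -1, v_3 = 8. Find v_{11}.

1704

v_4 = -13  v_5 = 0  v_6 = 55  v_7 = -136  v_8 = 107  v_9 = 304  v_{10} = -1201  v_{11} = 1704.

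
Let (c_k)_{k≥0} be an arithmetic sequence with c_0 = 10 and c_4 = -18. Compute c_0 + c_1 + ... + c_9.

Common difference d = (-18 - 10) / (4 - 0) = -7.
c_k = 10 + (k - 0)·(-7).
c_9 = -53; S = 10·(10 + (-53))/2 = -215.

-215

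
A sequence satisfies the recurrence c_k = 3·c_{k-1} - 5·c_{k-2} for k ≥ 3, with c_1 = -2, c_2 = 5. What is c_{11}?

Step forward from the initial values:
c_3 = 25  c_4 = 50  c_5 = 25  c_6 = -175  c_7 = -650  c_8 = -1075  c_9 = 25  c_{10} = 5450  c_{11} = 16225.

16225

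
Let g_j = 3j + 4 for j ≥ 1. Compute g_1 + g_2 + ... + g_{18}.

Over j = 1..18: Σj = 171.
Total = (3)·171 + (4)·18 = 585.

585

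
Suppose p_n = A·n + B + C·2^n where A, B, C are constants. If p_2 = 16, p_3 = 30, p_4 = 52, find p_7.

The three given values yield: 2A + B + 4C = 16; 3A + B + 8C = 30; 4A + B + 16C = 52.
Subtracting the first from the second: A + 4C = 14.
Subtracting the second from the third: A + 8C = 22.
Solving: C = 2, A = 6, then B = -4.
So p_n = 6·n + (-4) + 2·2^n; at n=7 this is 294.

294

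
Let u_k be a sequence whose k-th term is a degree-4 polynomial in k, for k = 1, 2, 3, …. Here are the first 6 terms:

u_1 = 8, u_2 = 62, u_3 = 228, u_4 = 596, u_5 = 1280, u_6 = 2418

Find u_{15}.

67740

1st diffs: 54, 166, 368, 684, 1138.
2nd diffs: 112, 202, 316, 454.
3rd diffs: 90, 114, 138.
4th diffs: 24, 24 (constant).
So u_k = k^4 + 5k^3 + k^2 + k.
Evaluating at k = 15 gives u_{15} = 67740.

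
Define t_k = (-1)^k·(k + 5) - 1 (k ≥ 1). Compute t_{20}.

(-1)^20 = 1; k + 5 at k=20 is 25; so t_{20} = 24.

24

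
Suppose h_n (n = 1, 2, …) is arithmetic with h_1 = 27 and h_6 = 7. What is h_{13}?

Common difference d = (7 - 27) / (6 - 1) = -4.
h_n = 27 + (n - 1)·(-4).
h_{13} = 27 + 12·(-4) = -21.

-21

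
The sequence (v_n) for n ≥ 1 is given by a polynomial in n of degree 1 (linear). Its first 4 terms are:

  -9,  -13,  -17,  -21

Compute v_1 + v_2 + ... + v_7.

1st diffs: -4, -4, -4 (constant).
So v_n = -4n - 5.
Continuing: -25, -29, -33.
Summing n = 1..7 (7 terms) gives -147.

-147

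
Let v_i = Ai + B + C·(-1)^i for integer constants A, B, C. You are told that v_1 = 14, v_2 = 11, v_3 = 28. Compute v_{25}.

Write the equations: A + B - C = 14; 2A + B + C = 11; 3A + B - C = 28.
Subtracting the first from the second: A + 2C = -3.
Subtracting the second from the third: A - 2C = 17.
Solving: C = -5, A = 7, then B = 2.
Hence v_{25} = 7·25 + 2 + (-5)·(-1) = 182.

182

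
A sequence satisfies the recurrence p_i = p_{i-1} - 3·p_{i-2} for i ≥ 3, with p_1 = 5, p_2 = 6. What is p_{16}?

p_3 = -9; p_4 = -27; p_5 = 0; …; p_{13} = -2835; p_{14} = -5994; p_{15} = 2511; p_{16} = 20493.

20493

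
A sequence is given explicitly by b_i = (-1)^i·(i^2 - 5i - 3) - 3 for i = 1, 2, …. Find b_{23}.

(-1)^23 = -1; i^2 - 5i - 3 at i=23 is 411; so b_{23} = -414.

-414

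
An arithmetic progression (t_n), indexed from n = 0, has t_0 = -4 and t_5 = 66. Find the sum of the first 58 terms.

Common difference d = (66 - (-4)) / (5 - 0) = 14.
t_n = -4 + (n - 0)·14.
t_{57} = 794; S = 58·(-4 + 794)/2 = 22910.

22910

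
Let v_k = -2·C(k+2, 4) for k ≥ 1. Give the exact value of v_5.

C(7, 4) = 35, so v_5 = -70.

-70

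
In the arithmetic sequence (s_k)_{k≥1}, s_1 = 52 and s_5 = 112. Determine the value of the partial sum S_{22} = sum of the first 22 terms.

4609

Common difference d = (112 - 52) / (5 - 1) = 15.
s_k = 52 + (k - 1)·15.
s_{22} = 367; S = 22·(52 + 367)/2 = 4609.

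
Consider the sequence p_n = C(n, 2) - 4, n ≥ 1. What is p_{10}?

41

C(10, 2) = 45, so p_{10} = 41.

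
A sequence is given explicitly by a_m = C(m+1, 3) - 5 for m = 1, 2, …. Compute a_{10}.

160

C(11, 3) = 165, so a_{10} = 160.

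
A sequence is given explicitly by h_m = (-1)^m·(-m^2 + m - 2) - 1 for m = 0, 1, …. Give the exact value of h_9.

(-1)^9 = -1; -m^2 + m - 2 at m=9 is -74; so h_9 = 73.

73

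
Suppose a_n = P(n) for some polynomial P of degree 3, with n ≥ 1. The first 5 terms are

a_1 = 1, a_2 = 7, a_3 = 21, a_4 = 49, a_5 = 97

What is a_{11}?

1141

1st diffs: 6, 14, 28, 48.
2nd diffs: 8, 14, 20.
3rd diffs: 6, 6 (constant).
So a_n = n^3 - 2n^2 + 5n - 3.
Evaluating at n = 11 gives a_{11} = 1141.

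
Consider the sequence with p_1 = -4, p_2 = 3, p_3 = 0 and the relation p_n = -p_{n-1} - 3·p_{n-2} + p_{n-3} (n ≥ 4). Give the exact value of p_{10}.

Iterate the recurrence:
p_4 = -13, p_5 = 16, p_6 = 23, p_7 = -84, p_8 = 31, p_9 = 244, p_{10} = -421.

-421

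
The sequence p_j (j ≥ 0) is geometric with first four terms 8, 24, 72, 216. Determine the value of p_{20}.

27894275208

Common ratio r = 3.
p_j = 8·3^(j-0).
p_{20} = 8·3^20 = 27894275208.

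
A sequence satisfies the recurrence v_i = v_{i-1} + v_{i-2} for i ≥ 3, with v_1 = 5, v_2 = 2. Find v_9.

107

Applying the relation repeatedly:
v_3 = 7;  v_4 = 9;  v_5 = 16;  v_6 = 25;  v_7 = 41;  v_8 = 66;  v_9 = 107.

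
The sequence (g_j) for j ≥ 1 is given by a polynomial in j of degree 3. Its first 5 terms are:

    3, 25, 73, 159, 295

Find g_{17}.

10195

1st diffs: 22, 48, 86, 136.
2nd diffs: 26, 38, 50.
3rd diffs: 12, 12 (constant).
Newton forward-difference form: g_j = 3 + 22·C(j-1,1) + 26·C(j-1,2) + 12·C(j-1,3).
At j = 17: j-1 = 16, so g_{17} = 3 + 352 + 3120 + 6720 = 10195.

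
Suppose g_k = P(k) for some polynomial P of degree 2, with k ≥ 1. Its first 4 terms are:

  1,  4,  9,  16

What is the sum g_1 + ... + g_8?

1st diffs: 3, 5, 7.
2nd diffs: 2, 2 (constant).
Newton forward-difference form: g_k = 1 + 3·C(k-1,1) + 2·C(k-1,2).
Continuing: 25, 36, 49, 64.
Summing k = 1..8 (8 terms) gives 204.

204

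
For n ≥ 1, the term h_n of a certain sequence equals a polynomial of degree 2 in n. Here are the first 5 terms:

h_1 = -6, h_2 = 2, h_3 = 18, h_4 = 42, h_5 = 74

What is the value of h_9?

282

1st diffs: 8, 16, 24, 32.
2nd diffs: 8, 8, 8 (constant).
Newton forward-difference form: h_n = -6 + 8·C(n-1,1) + 8·C(n-1,2).
At n = 9: n-1 = 8, so h_9 = -6 + 64 + 224 = 282.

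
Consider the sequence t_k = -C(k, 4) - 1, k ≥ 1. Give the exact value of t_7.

-36

C(7, 4) = 35, so t_7 = -36.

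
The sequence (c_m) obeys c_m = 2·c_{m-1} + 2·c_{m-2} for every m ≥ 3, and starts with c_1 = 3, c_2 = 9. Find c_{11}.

Step forward from the initial values:
c_3 = 24; c_4 = 66; c_5 = 180; c_6 = 492; c_7 = 1344; c_8 = 3672; c_9 = 10032; c_{10} = 27408; c_{11} = 74880.

74880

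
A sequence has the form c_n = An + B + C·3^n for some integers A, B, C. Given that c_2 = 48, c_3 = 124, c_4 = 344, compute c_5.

996

At n = 2, 3, 4: 2A + B + 9C = 48; 3A + B + 27C = 124; 4A + B + 81C = 344.
Subtracting the first from the second: A + 18C = 76.
Subtracting the second from the third: A + 54C = 220.
Solving: C = 4, A = 4, then B = 4.
Therefore c_5 = 20 + 4 + 4·243 = 996.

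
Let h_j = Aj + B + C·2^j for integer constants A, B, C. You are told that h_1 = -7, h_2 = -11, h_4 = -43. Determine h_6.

Write the equations: A + B + 2C = -7; 2A + B + 4C = -11; 4A + B + 16C = -43.
Subtracting the first from the second: A + 2C = -4.
Subtracting the second from the third: 2A + 12C = -32.
Solving: C = -3, A = 2, then B = -3.
Therefore h_6 = 12 + (-3) + (-3)·64 = -183.

-183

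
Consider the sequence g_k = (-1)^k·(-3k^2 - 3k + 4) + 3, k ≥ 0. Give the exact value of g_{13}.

(-1)^13 = -1; -3k^2 - 3k + 4 at k=13 is -542; so g_{13} = 545.

545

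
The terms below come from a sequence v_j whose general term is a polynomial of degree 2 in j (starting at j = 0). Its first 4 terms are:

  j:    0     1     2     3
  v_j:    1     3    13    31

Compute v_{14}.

757

1st diffs: 2, 10, 18.
2nd diffs: 8, 8 (constant).
Newton forward-difference form: v_j = 1 + 2·C(j,1) + 8·C(j,2).
At j = 14: j = 14, so v_{14} = 1 + 28 + 728 = 757.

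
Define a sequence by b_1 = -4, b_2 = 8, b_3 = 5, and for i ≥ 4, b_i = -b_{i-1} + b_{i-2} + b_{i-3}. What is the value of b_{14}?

-46

Iterate the recurrence:
b_4 = -1  b_5 = 14  b_6 = -10  …  b_{11} = 41  b_{12} = -37  b_{13} = 50  b_{14} = -46.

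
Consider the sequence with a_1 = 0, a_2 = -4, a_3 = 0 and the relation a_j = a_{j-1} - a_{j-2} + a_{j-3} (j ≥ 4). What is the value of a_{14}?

Step forward from the initial values:
a_4 = 4; a_5 = 0; a_6 = -4; …; a_{11} = 0; a_{12} = 4; a_{13} = 0; a_{14} = -4.

-4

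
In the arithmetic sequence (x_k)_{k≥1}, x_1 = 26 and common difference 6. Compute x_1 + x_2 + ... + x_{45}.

7110

x_k = 26 + (k - 1)·6.
x_{45} = 290; S = 45·(26 + 290)/2 = 7110.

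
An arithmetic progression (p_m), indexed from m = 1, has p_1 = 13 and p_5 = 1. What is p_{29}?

Common difference d = (1 - 13) / (5 - 1) = -3.
p_m = 13 + (m - 1)·(-3).
p_{29} = 13 + 28·(-3) = -71.

-71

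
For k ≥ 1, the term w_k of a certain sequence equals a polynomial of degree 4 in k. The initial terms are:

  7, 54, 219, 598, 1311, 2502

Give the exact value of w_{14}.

1st diffs: 47, 165, 379, 713, 1191.
2nd diffs: 118, 214, 334, 478.
3rd diffs: 96, 120, 144.
4th diffs: 24, 24 (constant).
So w_k = k^4 + 6k^3 - 2k^2 - 4k + 6.
Evaluating at k = 14 gives w_{14} = 54438.

54438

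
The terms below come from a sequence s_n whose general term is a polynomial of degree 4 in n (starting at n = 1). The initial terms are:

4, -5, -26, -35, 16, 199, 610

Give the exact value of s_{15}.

31546

1st diffs: -9, -21, -9, 51, 183, 411.
2nd diffs: -12, 12, 60, 132, 228.
3rd diffs: 24, 48, 72, 96.
4th diffs: 24, 24, 24 (constant).
Newton forward-difference form: s_n = 4 + (-9)·C(n-1,1) + (-12)·C(n-1,2) + 24·C(n-1,3) + 24·C(n-1,4).
At n = 15: n-1 = 14, so s_{15} = 4 - 126 - 1092 + 8736 + 24024 = 31546.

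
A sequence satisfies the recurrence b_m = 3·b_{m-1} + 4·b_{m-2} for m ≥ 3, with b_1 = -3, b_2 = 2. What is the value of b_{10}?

Compute successive terms:
b_3 = -6  b_4 = -10  b_5 = -54  b_6 = -202  b_7 = -822  b_8 = -3274  b_9 = -13110  b_{10} = -52426.
(Characteristic roots are 4 and -1.)

-52426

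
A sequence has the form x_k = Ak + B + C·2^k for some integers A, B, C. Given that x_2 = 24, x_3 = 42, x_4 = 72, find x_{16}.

Write the equations: 2A + B + 4C = 24; 3A + B + 8C = 42; 4A + B + 16C = 72.
Subtracting the first from the second: A + 4C = 18.
Subtracting the second from the third: A + 8C = 30.
Solving: C = 3, A = 6, then B = 0.
Hence x_{16} = 6·16 + 0 + 3·65536 = 196704.

196704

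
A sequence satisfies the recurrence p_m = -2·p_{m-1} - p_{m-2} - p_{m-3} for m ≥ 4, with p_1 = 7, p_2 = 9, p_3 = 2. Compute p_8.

-131

Compute successive terms:
p_4 = -20;  p_5 = 29;  p_6 = -40;  p_7 = 71;  p_8 = -131.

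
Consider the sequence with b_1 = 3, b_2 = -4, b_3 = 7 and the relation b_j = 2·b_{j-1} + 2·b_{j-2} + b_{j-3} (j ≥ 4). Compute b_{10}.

5161

Step forward from the initial values:
b_4 = 9; b_5 = 28; b_6 = 81; b_7 = 227; b_8 = 644; b_9 = 1823; b_{10} = 5161.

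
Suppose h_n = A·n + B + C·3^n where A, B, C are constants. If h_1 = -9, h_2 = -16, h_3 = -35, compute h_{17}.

-129140185

Plug in n = 1, 2, 3: A + B + 3C = -9; 2A + B + 9C = -16; 3A + B + 27C = -35.
Subtracting the first from the second: A + 6C = -7.
Subtracting the second from the third: A + 18C = -19.
Solving: C = -1, A = -1, then B = -5.
So h_n = -1·n + (-5) + (-1)·3^n; at n=17 this is -129140185.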